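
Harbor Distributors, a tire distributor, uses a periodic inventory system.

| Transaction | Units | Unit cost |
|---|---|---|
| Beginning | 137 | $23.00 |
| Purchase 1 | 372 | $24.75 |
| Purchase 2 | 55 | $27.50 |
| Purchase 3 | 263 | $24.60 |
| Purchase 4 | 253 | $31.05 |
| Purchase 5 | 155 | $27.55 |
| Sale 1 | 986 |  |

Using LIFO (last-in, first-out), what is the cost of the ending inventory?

Ending inventory = $5,923.00

Sale 1 (986) [LIFO — newest first]: 155 @ $27.55 + 253 @ $31.05 + 263 @ $24.60 + 55 @ $27.50 + 260 @ $24.75 = $26,543.20
Ending inventory: 137 @ $23.00 + 112 @ $24.75 = $5,923.00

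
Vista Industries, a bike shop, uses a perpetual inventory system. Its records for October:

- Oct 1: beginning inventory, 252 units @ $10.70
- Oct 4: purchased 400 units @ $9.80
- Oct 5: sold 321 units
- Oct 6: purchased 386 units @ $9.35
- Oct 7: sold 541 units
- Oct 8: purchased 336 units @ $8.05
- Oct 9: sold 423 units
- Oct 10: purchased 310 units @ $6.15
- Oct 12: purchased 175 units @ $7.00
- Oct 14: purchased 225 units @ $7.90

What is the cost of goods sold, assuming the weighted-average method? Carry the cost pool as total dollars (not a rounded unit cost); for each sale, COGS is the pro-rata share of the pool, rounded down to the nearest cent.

COGS = $12,162.80

After Oct 1: 252 on hand, pool $2,696.40 (≈ $10.7000 each)
After Oct 4: 652 on hand, pool $6,616.40 (≈ $10.1479 each)
Oct 5, sell 321: 321/652 × $6,616.40 → $3,257.46
After Oct 6: 717 on hand, pool $6,968.04 (≈ $9.7183 each)
Oct 7, sell 541: 541/717 × $6,968.04 → $5,257.61
After Oct 8: 512 on hand, pool $4,415.23 (≈ $8.6235 each)
Oct 9, sell 423: 423/512 × $4,415.23 → $3,647.73
After Oct 10: 399 on hand, pool $2,674.00 (≈ $6.7018 each)
After Oct 12: 574 on hand, pool $3,899.00 (≈ $6.7927 each)
After Oct 14: 799 on hand, pool $5,676.50 (≈ $7.1045 each)
Total COGS = $3,257.46 + $5,257.61 + $3,647.73 = $12,162.80
Ending inventory (cost pool remaining) = $5,676.50
Check: goods available $17,839.30 = COGS $12,162.80 + ending $5,676.50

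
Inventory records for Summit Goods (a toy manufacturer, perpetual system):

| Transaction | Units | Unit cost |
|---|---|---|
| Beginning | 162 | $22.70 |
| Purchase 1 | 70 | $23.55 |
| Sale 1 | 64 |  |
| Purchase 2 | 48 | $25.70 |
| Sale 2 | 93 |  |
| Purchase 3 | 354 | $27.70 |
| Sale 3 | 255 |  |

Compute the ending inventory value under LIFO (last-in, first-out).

Sale 1 (64) [LIFO — newest first]: 64 @ $23.55 = $1,507.20
Sale 2 (93) [LIFO — newest first]: 48 @ $25.70 + 6 @ $23.55 + 39 @ $22.70 = $2,260.20
Sale 3 (255) [LIFO — newest first]: 255 @ $27.70 = $7,063.50
Total COGS = $1,507.20 + $2,260.20 + $7,063.50 = $10,830.90
Ending inventory: 123 @ $22.70 + 99 @ $27.70 = $5,534.40
Check: goods available $16,365.30 = COGS $10,830.90 + ending $5,534.40

Ending inventory = $5,534.40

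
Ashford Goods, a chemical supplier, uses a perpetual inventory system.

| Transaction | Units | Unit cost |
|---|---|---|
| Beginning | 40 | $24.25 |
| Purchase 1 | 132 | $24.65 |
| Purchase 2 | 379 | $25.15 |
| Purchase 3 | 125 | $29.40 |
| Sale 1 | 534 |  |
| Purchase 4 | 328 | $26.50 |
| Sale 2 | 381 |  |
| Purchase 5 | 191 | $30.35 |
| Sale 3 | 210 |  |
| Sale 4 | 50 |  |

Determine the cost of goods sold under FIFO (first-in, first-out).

COGS = $31,312.50

Sale 1 (534) [FIFO — oldest first]: 40 @ $24.25 + 132 @ $24.65 + 362 @ $25.15 = $13,328.10
Sale 2 (381) [FIFO — oldest first]: 17 @ $25.15 + 125 @ $29.40 + 239 @ $26.50 = $10,436.05
Sale 3 (210) [FIFO — oldest first]: 89 @ $26.50 + 121 @ $30.35 = $6,030.85
Sale 4 (50) [FIFO — oldest first]: 50 @ $30.35 = $1,517.50
Total COGS = $13,328.10 + $10,436.05 + $6,030.85 + $1,517.50 = $31,312.50
Ending inventory: 20 @ $30.35 = $607.00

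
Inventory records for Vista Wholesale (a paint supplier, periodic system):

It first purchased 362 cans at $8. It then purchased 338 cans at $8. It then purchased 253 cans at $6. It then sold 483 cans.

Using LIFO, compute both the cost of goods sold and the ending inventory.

Sale 1 (483) [LIFO — newest first]: 253 @ $6 + 230 @ $8 = $3,358
Ending inventory: 362 @ $8 + 108 @ $8 = $3,760
Check: goods available $7,118 = COGS $3,358 + ending $3,760

COGS = $3,358; ending inventory = $3,760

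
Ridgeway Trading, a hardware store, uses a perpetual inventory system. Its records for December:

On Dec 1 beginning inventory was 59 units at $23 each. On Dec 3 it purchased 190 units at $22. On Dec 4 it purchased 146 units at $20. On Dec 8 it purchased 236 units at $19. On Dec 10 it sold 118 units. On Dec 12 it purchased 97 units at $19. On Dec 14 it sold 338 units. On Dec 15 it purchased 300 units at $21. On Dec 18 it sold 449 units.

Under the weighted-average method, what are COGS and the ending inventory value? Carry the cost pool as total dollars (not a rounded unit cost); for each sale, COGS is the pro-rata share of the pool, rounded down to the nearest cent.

After Dec 1: 59 on hand, pool $1,357.00 (≈ $23.0000 each)
After Dec 3: 249 on hand, pool $5,537.00 (≈ $22.2369 each)
After Dec 4: 395 on hand, pool $8,457.00 (≈ $21.4101 each)
After Dec 8: 631 on hand, pool $12,941.00 (≈ $20.5087 each)
Dec 10, sell 118: 118/631 × $12,941.00 → $2,420.02
After Dec 12: 610 on hand, pool $12,363.98 (≈ $20.2688 each)
Dec 14, sell 338: 338/610 × $12,363.98 → $6,850.86
After Dec 15: 572 on hand, pool $11,813.12 (≈ $20.6523 each)
Dec 18, sell 449: 449/572 × $11,813.12 → $9,272.88
Total COGS = $2,420.02 + $6,850.86 + $9,272.88 = $18,543.76
Ending inventory (cost pool remaining) = $2,540.24
Check: goods available $21,084.00 = COGS $18,543.76 + ending $2,540.24

COGS = $18,543.76; ending inventory = $2,540.24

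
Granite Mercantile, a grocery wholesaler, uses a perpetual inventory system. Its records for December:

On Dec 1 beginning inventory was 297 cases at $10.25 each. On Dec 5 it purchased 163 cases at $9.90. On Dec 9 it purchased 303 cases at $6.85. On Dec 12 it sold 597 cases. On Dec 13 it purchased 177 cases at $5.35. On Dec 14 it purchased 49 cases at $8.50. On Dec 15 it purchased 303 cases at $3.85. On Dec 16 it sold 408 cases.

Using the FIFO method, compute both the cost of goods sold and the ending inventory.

COGS = $8,158.55; ending inventory = $1,104.95

Dec 12, 597 sold [FIFO — oldest first]: 297 @ $10.25 + 163 @ $9.90 + 137 @ $6.85 = $5,596.40
Dec 16, 408 sold [FIFO — oldest first]: 166 @ $6.85 + 177 @ $5.35 + 49 @ $8.50 + 16 @ $3.85 = $2,562.15
Total COGS = $5,596.40 + $2,562.15 = $8,158.55
Ending inventory: 287 @ $3.85 = $1,104.95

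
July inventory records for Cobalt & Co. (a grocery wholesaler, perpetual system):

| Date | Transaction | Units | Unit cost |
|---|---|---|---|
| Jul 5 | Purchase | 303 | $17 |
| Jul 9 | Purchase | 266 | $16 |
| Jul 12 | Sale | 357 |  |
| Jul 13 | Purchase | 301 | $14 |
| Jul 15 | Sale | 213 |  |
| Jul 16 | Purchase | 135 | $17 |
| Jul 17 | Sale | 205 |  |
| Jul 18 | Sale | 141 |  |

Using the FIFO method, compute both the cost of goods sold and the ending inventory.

Jul 12, 357 sold [FIFO — oldest first]: 303 @ $17 + 54 @ $16 = $6,015
Jul 15, 213 sold [FIFO — oldest first]: 212 @ $16 + 1 @ $14 = $3,406
Jul 17, 205 sold [FIFO — oldest first]: 205 @ $14 = $2,870
Jul 18, 141 sold [FIFO — oldest first]: 95 @ $14 + 46 @ $17 = $2,112
Total COGS = $6,015 + $3,406 + $2,870 + $2,112 = $14,403
Ending inventory: 89 @ $17 = $1,513

COGS = $14,403; ending inventory = $1,513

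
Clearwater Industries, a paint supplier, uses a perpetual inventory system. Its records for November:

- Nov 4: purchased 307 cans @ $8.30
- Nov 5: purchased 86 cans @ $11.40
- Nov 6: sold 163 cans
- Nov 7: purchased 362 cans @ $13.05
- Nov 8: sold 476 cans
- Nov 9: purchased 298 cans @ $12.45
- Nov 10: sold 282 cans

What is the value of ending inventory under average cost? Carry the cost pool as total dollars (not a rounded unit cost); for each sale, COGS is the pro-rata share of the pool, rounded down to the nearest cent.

After Nov 4: 307 on hand, pool $2,548.10 (≈ $8.3000 each)
After Nov 5: 393 on hand, pool $3,528.50 (≈ $8.9784 each)
Nov 6, sell 163: 163/393 × $3,528.50 → $1,463.47
After Nov 7: 592 on hand, pool $6,789.13 (≈ $11.4681 each)
Nov 8, sell 476: 476/592 × $6,789.13 → $5,458.82
After Nov 9: 414 on hand, pool $5,040.41 (≈ $12.1749 each)
Nov 10, sell 282: 282/414 × $5,040.41 → $3,433.32
Total COGS = $1,463.47 + $5,458.82 + $3,433.32 = $10,355.61
Ending inventory (cost pool remaining) = $1,607.09

Ending inventory = $1,607.09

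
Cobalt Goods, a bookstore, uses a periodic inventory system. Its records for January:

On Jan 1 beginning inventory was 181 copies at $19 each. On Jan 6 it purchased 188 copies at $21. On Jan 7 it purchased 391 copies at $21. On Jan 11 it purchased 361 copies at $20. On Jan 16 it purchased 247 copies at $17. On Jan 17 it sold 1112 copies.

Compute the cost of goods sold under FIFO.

COGS = $22,638

Jan 17, 1112 sold [FIFO — oldest first]: 181 @ $19 + 188 @ $21 + 391 @ $21 + 352 @ $20 = $22,638
Ending inventory: 9 @ $20 + 247 @ $17 = $4,379
Check: goods available $27,017 = COGS $22,638 + ending $4,379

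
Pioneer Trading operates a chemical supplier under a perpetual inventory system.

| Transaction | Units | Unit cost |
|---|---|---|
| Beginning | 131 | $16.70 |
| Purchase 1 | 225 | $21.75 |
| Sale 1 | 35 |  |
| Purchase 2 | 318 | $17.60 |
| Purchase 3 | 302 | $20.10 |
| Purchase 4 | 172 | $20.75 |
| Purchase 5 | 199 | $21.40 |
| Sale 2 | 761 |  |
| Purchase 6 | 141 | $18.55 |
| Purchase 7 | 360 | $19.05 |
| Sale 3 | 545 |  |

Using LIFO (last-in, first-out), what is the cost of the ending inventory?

Ending inventory = $9,593.80

Sale 1 (35) [LIFO — newest first]: 35 @ $21.75 = $761.25
Sale 2 (761) [LIFO — newest first]: 199 @ $21.40 + 172 @ $20.75 + 302 @ $20.10 + 88 @ $17.60 = $15,446.60
Sale 3 (545) [LIFO — newest first]: 360 @ $19.05 + 141 @ $18.55 + 44 @ $17.60 = $10,247.95
Total COGS = $761.25 + $15,446.60 + $10,247.95 = $26,455.80
Ending inventory: 131 @ $16.70 + 190 @ $21.75 + 186 @ $17.60 = $9,593.80
Check: goods available $36,049.60 = COGS $26,455.80 + ending $9,593.80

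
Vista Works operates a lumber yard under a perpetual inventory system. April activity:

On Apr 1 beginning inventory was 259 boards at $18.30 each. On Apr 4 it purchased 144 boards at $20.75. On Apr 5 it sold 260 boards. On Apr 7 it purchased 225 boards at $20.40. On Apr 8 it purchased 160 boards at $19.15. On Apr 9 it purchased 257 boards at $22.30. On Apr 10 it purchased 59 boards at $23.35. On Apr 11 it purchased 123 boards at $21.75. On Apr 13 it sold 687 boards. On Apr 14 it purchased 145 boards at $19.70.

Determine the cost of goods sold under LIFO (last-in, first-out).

Apr 5, 260 sold [LIFO — newest first]: 144 @ $20.75 + 116 @ $18.30 = $5,110.80
Apr 13, 687 sold [LIFO — newest first]: 123 @ $21.75 + 59 @ $23.35 + 257 @ $22.30 + 160 @ $19.15 + 88 @ $20.40 = $14,643.20
Total COGS = $5,110.80 + $14,643.20 = $19,754.00
Ending inventory: 143 @ $18.30 + 137 @ $20.40 + 145 @ $19.70 = $8,268.20
Check: goods available $28,022.20 = COGS $19,754.00 + ending $8,268.20

COGS = $19,754.00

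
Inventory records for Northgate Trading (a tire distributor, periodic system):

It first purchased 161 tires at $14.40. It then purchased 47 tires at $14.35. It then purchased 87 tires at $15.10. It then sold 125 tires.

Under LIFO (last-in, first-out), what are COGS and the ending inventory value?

Sale 1 (125) [LIFO — newest first]: 87 @ $15.10 + 38 @ $14.35 = $1,859.00
Ending inventory: 161 @ $14.40 + 9 @ $14.35 = $2,447.55

COGS = $1,859.00; ending inventory = $2,447.55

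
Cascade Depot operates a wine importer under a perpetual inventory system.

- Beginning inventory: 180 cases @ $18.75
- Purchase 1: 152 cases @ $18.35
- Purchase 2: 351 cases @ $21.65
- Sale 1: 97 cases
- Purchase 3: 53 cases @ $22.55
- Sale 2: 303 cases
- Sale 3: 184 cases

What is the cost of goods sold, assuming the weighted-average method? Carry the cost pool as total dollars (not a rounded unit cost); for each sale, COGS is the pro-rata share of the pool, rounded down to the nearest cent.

COGS = $11,865.25

After Beginning: 180 on hand, pool $3,375.00 (≈ $18.7500 each)
After Purchase 1: 332 on hand, pool $6,164.20 (≈ $18.5669 each)
After Purchase 2: 683 on hand, pool $13,763.35 (≈ $20.1513 each)
Sale 1, sell 97: 97/683 × $13,763.35 → $1,954.67
After Purchase 3: 639 on hand, pool $13,003.83 (≈ $20.3503 each)
Sale 2, sell 303: 303/639 × $13,003.83 → $6,166.13
Sale 3, sell 184: 184/336 × $6,837.70 → $3,744.45
Total COGS = $1,954.67 + $6,166.13 + $3,744.45 = $11,865.25
Ending inventory (cost pool remaining) = $3,093.25
Check: goods available $14,958.50 = COGS $11,865.25 + ending $3,093.25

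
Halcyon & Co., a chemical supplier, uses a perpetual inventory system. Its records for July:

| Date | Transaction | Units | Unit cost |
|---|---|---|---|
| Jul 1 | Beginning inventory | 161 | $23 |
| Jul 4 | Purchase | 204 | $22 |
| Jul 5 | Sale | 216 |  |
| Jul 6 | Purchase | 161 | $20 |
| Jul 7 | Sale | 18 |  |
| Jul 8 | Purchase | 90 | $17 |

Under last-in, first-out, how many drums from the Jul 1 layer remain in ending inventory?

Jul 5, 216 sold [LIFO — newest first]: 204 @ $22 + 12 @ $23 = $4,764
Jul 7, 18 sold [LIFO — newest first]: 18 @ $20 = $360
Total COGS = $4,764 + $360 = $5,124
Ending inventory: 149 @ $23 + 143 @ $20 + 90 @ $17 = $7,817

149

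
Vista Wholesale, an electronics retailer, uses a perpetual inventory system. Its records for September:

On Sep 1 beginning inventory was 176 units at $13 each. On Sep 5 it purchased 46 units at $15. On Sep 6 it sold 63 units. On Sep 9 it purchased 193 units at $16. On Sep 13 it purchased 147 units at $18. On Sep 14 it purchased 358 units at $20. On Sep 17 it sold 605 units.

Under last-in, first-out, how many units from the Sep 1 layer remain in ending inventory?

Sep 6, 63 sold [LIFO — newest first]: 46 @ $15 + 17 @ $13 = $911
Sep 17, 605 sold [LIFO — newest first]: 358 @ $20 + 147 @ $18 + 100 @ $16 = $11,406
Total COGS = $911 + $11,406 = $12,317
Ending inventory: 159 @ $13 + 93 @ $16 = $3,555

159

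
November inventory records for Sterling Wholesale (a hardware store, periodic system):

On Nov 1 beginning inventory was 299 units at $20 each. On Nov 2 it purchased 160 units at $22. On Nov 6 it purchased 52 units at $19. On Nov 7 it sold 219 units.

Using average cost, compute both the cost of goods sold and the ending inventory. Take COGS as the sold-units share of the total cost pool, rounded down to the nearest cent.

Nov 7, sell 219: 219/511 × $10,488.00 → $4,494.85
Ending inventory (cost pool remaining) = $5,993.15

COGS = $4,494.85; ending inventory = $5,993.15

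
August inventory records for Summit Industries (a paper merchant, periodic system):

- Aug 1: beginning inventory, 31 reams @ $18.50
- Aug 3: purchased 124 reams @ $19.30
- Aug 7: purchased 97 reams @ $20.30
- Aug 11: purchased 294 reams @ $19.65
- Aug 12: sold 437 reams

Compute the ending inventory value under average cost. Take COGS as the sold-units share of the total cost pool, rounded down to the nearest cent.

Ending inventory = $2,138.66

Aug 12, sell 437: 437/546 × $10,712.90 → $8,574.24
Ending inventory (cost pool remaining) = $2,138.66
Check: goods available $10,712.90 = COGS $8,574.24 + ending $2,138.66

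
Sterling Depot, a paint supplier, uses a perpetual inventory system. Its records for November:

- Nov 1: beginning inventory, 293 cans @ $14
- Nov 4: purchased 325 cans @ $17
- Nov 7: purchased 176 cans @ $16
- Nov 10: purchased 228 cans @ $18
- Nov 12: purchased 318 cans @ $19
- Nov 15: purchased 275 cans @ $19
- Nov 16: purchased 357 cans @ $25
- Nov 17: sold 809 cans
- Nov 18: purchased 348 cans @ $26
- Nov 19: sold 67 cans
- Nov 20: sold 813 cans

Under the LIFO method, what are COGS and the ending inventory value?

COGS = $35,952; ending inventory = $9,835

Nov 17, 809 sold [LIFO — newest first]: 357 @ $25 + 275 @ $19 + 177 @ $19 = $17,513
Nov 19, 67 sold [LIFO — newest first]: 67 @ $26 = $1,742
Nov 20, 813 sold [LIFO — newest first]: 281 @ $26 + 141 @ $19 + 228 @ $18 + 163 @ $16 = $16,697
Total COGS = $17,513 + $1,742 + $16,697 = $35,952
Ending inventory: 293 @ $14 + 325 @ $17 + 13 @ $16 = $9,835
Check: goods available $45,787 = COGS $35,952 + ending $9,835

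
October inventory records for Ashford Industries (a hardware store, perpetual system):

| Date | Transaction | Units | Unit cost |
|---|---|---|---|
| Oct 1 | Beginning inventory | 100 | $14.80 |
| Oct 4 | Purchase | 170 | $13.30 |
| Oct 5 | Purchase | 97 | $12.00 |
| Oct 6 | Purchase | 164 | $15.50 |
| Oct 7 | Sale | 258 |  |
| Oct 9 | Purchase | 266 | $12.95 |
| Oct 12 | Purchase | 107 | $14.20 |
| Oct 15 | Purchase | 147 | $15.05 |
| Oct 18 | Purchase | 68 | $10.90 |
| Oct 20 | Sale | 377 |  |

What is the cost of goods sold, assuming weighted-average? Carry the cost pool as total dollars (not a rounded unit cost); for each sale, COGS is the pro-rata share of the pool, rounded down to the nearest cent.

After Oct 1: 100 on hand, pool $1,480.00 (≈ $14.8000 each)
After Oct 4: 270 on hand, pool $3,741.00 (≈ $13.8556 each)
After Oct 5: 367 on hand, pool $4,905.00 (≈ $13.3651 each)
After Oct 6: 531 on hand, pool $7,447.00 (≈ $14.0245 each)
Oct 7, sell 258: 258/531 × $7,447.00 → $3,618.31
After Oct 9: 539 on hand, pool $7,273.39 (≈ $13.4942 each)
After Oct 12: 646 on hand, pool $8,792.79 (≈ $13.6111 each)
After Oct 15: 793 on hand, pool $11,005.14 (≈ $13.8779 each)
After Oct 18: 861 on hand, pool $11,746.34 (≈ $13.6427 each)
Oct 20, sell 377: 377/861 × $11,746.34 → $5,143.28
Total COGS = $3,618.31 + $5,143.28 = $8,761.59
Ending inventory (cost pool remaining) = $6,603.06
Check: goods available $15,364.65 = COGS $8,761.59 + ending $6,603.06

COGS = $8,761.59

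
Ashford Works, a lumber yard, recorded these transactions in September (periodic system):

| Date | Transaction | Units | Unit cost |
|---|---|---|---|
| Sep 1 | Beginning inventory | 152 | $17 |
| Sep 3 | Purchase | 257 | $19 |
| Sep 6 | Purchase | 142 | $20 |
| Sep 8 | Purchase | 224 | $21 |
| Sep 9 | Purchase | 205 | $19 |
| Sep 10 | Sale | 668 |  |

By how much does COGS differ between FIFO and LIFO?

$518

FIFO COGS: 152 @ $17 + 257 @ $19 + 142 @ $20 + 117 @ $21 = $12,764
LIFO COGS: 205 @ $19 + 224 @ $21 + 142 @ $20 + 97 @ $19 = $13,282
Difference = |$12,764 − $13,282| = $518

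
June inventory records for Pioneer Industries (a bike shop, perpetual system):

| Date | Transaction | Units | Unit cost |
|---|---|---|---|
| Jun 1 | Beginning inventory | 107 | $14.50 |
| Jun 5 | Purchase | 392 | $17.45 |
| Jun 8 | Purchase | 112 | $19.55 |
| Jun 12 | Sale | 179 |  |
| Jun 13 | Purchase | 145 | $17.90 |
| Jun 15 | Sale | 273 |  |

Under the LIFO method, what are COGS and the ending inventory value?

COGS = $8,187.85; ending inventory = $4,989.15

Jun 12, 179 sold [LIFO — newest first]: 112 @ $19.55 + 67 @ $17.45 = $3,358.75
Jun 15, 273 sold [LIFO — newest first]: 145 @ $17.90 + 128 @ $17.45 = $4,829.10
Total COGS = $3,358.75 + $4,829.10 = $8,187.85
Ending inventory: 107 @ $14.50 + 197 @ $17.45 = $4,989.15
Check: goods available $13,177.00 = COGS $8,187.85 + ending $4,989.15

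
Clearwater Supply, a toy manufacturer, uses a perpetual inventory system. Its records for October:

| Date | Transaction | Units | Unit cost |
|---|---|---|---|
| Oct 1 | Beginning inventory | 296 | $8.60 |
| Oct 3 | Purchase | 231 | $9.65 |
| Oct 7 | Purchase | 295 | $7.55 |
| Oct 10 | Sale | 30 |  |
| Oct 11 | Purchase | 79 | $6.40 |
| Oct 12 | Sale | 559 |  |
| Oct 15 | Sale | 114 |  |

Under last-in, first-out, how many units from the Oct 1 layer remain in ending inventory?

198

Oct 10, 30 sold [LIFO — newest first]: 30 @ $7.55 = $226.50
Oct 12, 559 sold [LIFO — newest first]: 79 @ $6.40 + 265 @ $7.55 + 215 @ $9.65 = $4,581.10
Oct 15, 114 sold [LIFO — newest first]: 16 @ $9.65 + 98 @ $8.60 = $997.20
Total COGS = $226.50 + $4,581.10 + $997.20 = $5,804.80
Ending inventory: 198 @ $8.60 = $1,702.80
Check: goods available $7,507.60 = COGS $5,804.80 + ending $1,702.80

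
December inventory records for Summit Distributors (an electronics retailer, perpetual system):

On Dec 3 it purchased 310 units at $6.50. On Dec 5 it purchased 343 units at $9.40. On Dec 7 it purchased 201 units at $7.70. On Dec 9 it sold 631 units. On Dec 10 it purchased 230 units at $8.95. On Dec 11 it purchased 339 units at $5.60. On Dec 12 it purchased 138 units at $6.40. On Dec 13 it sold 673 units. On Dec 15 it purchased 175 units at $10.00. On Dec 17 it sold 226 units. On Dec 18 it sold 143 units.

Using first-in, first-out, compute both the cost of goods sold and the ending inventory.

Dec 9, 631 sold [FIFO — oldest first]: 310 @ $6.50 + 321 @ $9.40 = $5,032.40
Dec 13, 673 sold [FIFO — oldest first]: 22 @ $9.40 + 201 @ $7.70 + 230 @ $8.95 + 220 @ $5.60 = $5,045.00
Dec 17, 226 sold [FIFO — oldest first]: 119 @ $5.60 + 107 @ $6.40 = $1,351.20
Dec 18, 143 sold [FIFO — oldest first]: 31 @ $6.40 + 112 @ $10.00 = $1,318.40
Total COGS = $5,032.40 + $5,045.00 + $1,351.20 + $1,318.40 = $12,747.00
Ending inventory: 63 @ $10.00 = $630.00

COGS = $12,747.00; ending inventory = $630.00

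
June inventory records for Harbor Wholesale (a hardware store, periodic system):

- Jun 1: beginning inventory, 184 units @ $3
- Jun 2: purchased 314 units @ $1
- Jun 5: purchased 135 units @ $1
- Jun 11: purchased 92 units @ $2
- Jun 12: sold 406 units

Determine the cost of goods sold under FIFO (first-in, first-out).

Jun 12, 406 sold [FIFO — oldest first]: 184 @ $3 + 222 @ $1 = $774
Ending inventory: 92 @ $1 + 135 @ $1 + 92 @ $2 = $411
Check: goods available $1,185 = COGS $774 + ending $411

COGS = $774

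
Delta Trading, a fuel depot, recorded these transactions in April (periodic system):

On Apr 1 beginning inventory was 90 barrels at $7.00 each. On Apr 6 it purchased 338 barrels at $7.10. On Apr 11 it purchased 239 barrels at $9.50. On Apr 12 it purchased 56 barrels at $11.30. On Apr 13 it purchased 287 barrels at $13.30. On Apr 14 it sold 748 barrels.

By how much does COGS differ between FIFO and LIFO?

$1,633.40

FIFO COGS: 90 @ $7.00 + 338 @ $7.10 + 239 @ $9.50 + 56 @ $11.30 + 25 @ $13.30 = $6,265.60
LIFO COGS: 287 @ $13.30 + 56 @ $11.30 + 239 @ $9.50 + 166 @ $7.10 = $7,899.00
Difference = |$6,265.60 − $7,899.00| = $1,633.40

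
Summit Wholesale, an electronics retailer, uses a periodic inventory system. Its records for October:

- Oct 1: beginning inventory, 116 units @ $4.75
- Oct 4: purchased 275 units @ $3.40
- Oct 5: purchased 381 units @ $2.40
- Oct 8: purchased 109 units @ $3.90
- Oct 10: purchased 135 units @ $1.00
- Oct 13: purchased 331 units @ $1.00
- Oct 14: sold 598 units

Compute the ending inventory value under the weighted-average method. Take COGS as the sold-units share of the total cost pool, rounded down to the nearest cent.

Ending inventory = $1,830.25

Oct 14, sell 598: 598/1347 × $3,291.50 → $1,461.25
Ending inventory (cost pool remaining) = $1,830.25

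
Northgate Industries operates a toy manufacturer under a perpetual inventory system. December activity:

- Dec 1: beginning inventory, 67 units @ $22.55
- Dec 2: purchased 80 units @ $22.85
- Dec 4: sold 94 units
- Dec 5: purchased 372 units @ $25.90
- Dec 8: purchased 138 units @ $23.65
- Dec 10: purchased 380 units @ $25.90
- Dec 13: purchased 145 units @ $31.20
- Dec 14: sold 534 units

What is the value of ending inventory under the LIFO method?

Dec 4, 94 sold [LIFO — newest first]: 80 @ $22.85 + 14 @ $22.55 = $2,143.70
Dec 14, 534 sold [LIFO — newest first]: 145 @ $31.20 + 380 @ $25.90 + 9 @ $23.65 = $14,578.85
Total COGS = $2,143.70 + $14,578.85 = $16,722.55
Ending inventory: 53 @ $22.55 + 372 @ $25.90 + 129 @ $23.65 = $13,880.80

Ending inventory = $13,880.80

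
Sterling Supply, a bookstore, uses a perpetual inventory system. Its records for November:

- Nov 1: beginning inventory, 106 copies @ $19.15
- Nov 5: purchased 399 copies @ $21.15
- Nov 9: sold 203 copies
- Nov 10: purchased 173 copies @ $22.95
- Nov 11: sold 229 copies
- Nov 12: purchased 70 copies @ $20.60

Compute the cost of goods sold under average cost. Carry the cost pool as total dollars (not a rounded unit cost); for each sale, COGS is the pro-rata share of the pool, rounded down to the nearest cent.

After Nov 1: 106 on hand, pool $2,029.90 (≈ $19.1500 each)
After Nov 5: 505 on hand, pool $10,468.75 (≈ $20.7302 each)
Nov 9, sell 203: 203/505 × $10,468.75 → $4,208.23
After Nov 10: 475 on hand, pool $10,230.87 (≈ $21.5387 each)
Nov 11, sell 229: 229/475 × $10,230.87 → $4,932.35
After Nov 12: 316 on hand, pool $6,740.52 (≈ $21.3308 each)
Total COGS = $4,208.23 + $4,932.35 = $9,140.58
Ending inventory (cost pool remaining) = $6,740.52
Check: goods available $15,881.10 = COGS $9,140.58 + ending $6,740.52

COGS = $9,140.58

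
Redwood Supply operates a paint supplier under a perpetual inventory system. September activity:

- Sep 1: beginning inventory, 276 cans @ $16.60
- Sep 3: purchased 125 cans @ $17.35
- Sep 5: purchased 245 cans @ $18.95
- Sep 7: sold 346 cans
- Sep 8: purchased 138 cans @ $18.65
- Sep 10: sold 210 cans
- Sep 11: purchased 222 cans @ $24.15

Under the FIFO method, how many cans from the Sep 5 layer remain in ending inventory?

90

Sep 7, 346 sold [FIFO — oldest first]: 276 @ $16.60 + 70 @ $17.35 = $5,796.10
Sep 10, 210 sold [FIFO — oldest first]: 55 @ $17.35 + 155 @ $18.95 = $3,891.50
Total COGS = $5,796.10 + $3,891.50 = $9,687.60
Ending inventory: 90 @ $18.95 + 138 @ $18.65 + 222 @ $24.15 = $9,640.50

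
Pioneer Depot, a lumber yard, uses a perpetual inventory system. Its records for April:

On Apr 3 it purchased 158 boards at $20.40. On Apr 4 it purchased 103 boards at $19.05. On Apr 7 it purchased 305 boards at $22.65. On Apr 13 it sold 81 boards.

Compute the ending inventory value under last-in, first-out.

Ending inventory = $10,258.95

Apr 13, 81 sold [LIFO — newest first]: 81 @ $22.65 = $1,834.65
Ending inventory: 158 @ $20.40 + 103 @ $19.05 + 224 @ $22.65 = $10,258.95
Check: goods available $12,093.60 = COGS $1,834.65 + ending $10,258.95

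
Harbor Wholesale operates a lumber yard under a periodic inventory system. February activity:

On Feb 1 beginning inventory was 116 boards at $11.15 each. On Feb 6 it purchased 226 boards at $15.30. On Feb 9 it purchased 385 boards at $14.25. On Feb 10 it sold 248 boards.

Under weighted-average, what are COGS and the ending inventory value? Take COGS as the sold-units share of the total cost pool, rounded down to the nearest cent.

Feb 10, sell 248: 248/727 × $10,237.45 → $3,492.28
Ending inventory (cost pool remaining) = $6,745.17
Check: goods available $10,237.45 = COGS $3,492.28 + ending $6,745.17

COGS = $3,492.28; ending inventory = $6,745.17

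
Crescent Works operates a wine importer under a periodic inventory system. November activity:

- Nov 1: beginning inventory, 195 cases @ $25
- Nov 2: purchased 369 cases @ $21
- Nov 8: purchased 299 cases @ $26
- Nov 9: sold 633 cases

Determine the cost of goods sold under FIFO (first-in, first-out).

COGS = $14,418

Nov 9, 633 sold [FIFO — oldest first]: 195 @ $25 + 369 @ $21 + 69 @ $26 = $14,418
Ending inventory: 230 @ $26 = $5,980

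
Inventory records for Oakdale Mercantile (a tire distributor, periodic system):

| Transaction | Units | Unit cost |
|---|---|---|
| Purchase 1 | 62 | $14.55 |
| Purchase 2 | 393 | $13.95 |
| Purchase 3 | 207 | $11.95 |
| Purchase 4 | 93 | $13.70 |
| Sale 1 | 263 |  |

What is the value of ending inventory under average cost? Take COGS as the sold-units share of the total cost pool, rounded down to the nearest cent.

Sale 1, sell 263: 263/755 × $10,132.20 → $3,529.49
Ending inventory (cost pool remaining) = $6,602.71

Ending inventory = $6,602.71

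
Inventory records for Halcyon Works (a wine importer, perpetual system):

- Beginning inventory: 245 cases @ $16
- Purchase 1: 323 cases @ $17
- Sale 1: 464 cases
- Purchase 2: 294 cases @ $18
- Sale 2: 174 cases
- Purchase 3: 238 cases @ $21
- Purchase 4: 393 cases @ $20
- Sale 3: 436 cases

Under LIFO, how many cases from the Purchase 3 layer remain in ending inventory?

Sale 1 (464) [LIFO — newest first]: 323 @ $17 + 141 @ $16 = $7,747
Sale 2 (174) [LIFO — newest first]: 174 @ $18 = $3,132
Sale 3 (436) [LIFO — newest first]: 393 @ $20 + 43 @ $21 = $8,763
Total COGS = $7,747 + $3,132 + $8,763 = $19,642
Ending inventory: 104 @ $16 + 120 @ $18 + 195 @ $21 = $7,919
Check: goods available $27,561 = COGS $19,642 + ending $7,919

195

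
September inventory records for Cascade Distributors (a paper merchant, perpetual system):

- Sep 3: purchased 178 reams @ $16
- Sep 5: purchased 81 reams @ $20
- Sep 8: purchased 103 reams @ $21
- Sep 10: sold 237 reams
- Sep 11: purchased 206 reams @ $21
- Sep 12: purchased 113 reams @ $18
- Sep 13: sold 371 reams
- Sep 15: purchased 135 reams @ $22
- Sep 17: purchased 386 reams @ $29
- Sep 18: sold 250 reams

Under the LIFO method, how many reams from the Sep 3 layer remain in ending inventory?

Sep 10, 237 sold [LIFO — newest first]: 103 @ $21 + 81 @ $20 + 53 @ $16 = $4,631
Sep 13, 371 sold [LIFO — newest first]: 113 @ $18 + 206 @ $21 + 52 @ $16 = $7,192
Sep 18, 250 sold [LIFO — newest first]: 250 @ $29 = $7,250
Total COGS = $4,631 + $7,192 + $7,250 = $19,073
Ending inventory: 73 @ $16 + 135 @ $22 + 136 @ $29 = $8,082
Check: goods available $27,155 = COGS $19,073 + ending $8,082

73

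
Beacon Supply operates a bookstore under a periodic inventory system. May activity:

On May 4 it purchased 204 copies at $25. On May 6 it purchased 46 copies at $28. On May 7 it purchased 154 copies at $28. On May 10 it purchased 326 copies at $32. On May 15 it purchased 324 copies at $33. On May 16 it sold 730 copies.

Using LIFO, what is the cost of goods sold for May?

COGS = $23,364

May 16, 730 sold [LIFO — newest first]: 324 @ $33 + 326 @ $32 + 80 @ $28 = $23,364
Ending inventory: 204 @ $25 + 46 @ $28 + 74 @ $28 = $8,460
Check: goods available $31,824 = COGS $23,364 + ending $8,460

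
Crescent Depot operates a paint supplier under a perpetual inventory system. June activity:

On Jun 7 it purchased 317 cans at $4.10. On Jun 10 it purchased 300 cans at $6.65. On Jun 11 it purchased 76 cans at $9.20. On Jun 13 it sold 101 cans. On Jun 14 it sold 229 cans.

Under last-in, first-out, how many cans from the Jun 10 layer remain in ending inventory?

46

Jun 13, 101 sold [LIFO — newest first]: 76 @ $9.20 + 25 @ $6.65 = $865.45
Jun 14, 229 sold [LIFO — newest first]: 229 @ $6.65 = $1,522.85
Total COGS = $865.45 + $1,522.85 = $2,388.30
Ending inventory: 317 @ $4.10 + 46 @ $6.65 = $1,605.60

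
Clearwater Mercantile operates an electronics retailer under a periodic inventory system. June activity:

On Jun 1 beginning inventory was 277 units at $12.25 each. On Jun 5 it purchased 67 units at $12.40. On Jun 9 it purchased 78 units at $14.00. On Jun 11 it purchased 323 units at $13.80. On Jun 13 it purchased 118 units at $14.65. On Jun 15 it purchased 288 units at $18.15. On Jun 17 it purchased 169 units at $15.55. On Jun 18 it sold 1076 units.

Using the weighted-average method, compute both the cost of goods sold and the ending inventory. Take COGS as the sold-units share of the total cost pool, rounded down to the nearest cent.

COGS = $15,779.13; ending inventory = $3,578.17

Jun 18, sell 1076: 1076/1320 × $19,357.30 → $15,779.13
Ending inventory (cost pool remaining) = $3,578.17
Check: goods available $19,357.30 = COGS $15,779.13 + ending $3,578.17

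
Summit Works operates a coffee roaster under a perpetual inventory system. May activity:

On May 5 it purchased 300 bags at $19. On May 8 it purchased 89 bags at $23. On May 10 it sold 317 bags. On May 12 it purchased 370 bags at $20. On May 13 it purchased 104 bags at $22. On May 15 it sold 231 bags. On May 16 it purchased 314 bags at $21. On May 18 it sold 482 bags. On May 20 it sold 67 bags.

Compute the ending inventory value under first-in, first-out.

May 10, 317 sold [FIFO — oldest first]: 300 @ $19 + 17 @ $23 = $6,091
May 15, 231 sold [FIFO — oldest first]: 72 @ $23 + 159 @ $20 = $4,836
May 18, 482 sold [FIFO — oldest first]: 211 @ $20 + 104 @ $22 + 167 @ $21 = $10,015
May 20, 67 sold [FIFO — oldest first]: 67 @ $21 = $1,407
Total COGS = $6,091 + $4,836 + $10,015 + $1,407 = $22,349
Ending inventory: 80 @ $21 = $1,680
Check: goods available $24,029 = COGS $22,349 + ending $1,680

Ending inventory = $1,680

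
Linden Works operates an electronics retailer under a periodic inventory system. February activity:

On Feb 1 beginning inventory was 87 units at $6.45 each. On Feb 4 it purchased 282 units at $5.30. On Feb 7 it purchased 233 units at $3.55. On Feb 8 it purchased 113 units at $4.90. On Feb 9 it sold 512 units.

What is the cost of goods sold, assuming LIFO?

Feb 9, 512 sold [LIFO — newest first]: 113 @ $4.90 + 233 @ $3.55 + 166 @ $5.30 = $2,260.65
Ending inventory: 87 @ $6.45 + 116 @ $5.30 = $1,175.95
Check: goods available $3,436.60 = COGS $2,260.65 + ending $1,175.95

COGS = $2,260.65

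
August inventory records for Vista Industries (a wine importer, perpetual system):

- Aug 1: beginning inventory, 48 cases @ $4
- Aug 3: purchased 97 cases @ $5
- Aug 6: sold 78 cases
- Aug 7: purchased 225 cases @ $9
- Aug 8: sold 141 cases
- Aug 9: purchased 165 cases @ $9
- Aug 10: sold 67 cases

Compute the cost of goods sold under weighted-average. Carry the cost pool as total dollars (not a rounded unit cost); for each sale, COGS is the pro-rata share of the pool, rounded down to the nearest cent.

After Aug 1: 48 on hand, pool $192.00 (≈ $4.0000 each)
After Aug 3: 145 on hand, pool $677.00 (≈ $4.6690 each)
Aug 6, sell 78: 78/145 × $677.00 → $364.17
After Aug 7: 292 on hand, pool $2,337.83 (≈ $8.0063 each)
Aug 8, sell 141: 141/292 × $2,337.83 → $1,128.88
After Aug 9: 316 on hand, pool $2,693.95 (≈ $8.5252 each)
Aug 10, sell 67: 67/316 × $2,693.95 → $571.18
Total COGS = $364.17 + $1,128.88 + $571.18 = $2,064.23
Ending inventory (cost pool remaining) = $2,122.77
Check: goods available $4,187.00 = COGS $2,064.23 + ending $2,122.77

COGS = $2,064.23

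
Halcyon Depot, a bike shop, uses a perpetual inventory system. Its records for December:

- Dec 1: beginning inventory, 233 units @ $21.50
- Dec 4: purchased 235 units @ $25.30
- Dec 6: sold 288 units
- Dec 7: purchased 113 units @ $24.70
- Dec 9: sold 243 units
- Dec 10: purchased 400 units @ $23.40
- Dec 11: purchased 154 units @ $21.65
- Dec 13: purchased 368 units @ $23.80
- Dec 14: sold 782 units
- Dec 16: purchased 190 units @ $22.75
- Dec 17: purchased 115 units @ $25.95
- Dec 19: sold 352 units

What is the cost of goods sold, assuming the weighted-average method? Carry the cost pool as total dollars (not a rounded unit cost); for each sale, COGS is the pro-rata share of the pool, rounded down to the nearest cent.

After Dec 1: 233 on hand, pool $5,009.50 (≈ $21.5000 each)
After Dec 4: 468 on hand, pool $10,955.00 (≈ $23.4081 each)
Dec 6, sell 288: 288/468 × $10,955.00 → $6,741.53
After Dec 7: 293 on hand, pool $7,004.57 (≈ $23.9064 each)
Dec 9, sell 243: 243/293 × $7,004.57 → $5,809.25
After Dec 10: 450 on hand, pool $10,555.32 (≈ $23.4563 each)
After Dec 11: 604 on hand, pool $13,889.42 (≈ $22.9957 each)
After Dec 13: 972 on hand, pool $22,647.82 (≈ $23.3002 each)
Dec 14, sell 782: 782/972 × $22,647.82 → $18,220.77
After Dec 16: 380 on hand, pool $8,749.55 (≈ $23.0251 each)
After Dec 17: 495 on hand, pool $11,733.80 (≈ $23.7046 each)
Dec 19, sell 352: 352/495 × $11,733.80 → $8,344.03
Total COGS = $6,741.53 + $5,809.25 + $18,220.77 + $8,344.03 = $39,115.58
Ending inventory (cost pool remaining) = $3,389.77

COGS = $39,115.58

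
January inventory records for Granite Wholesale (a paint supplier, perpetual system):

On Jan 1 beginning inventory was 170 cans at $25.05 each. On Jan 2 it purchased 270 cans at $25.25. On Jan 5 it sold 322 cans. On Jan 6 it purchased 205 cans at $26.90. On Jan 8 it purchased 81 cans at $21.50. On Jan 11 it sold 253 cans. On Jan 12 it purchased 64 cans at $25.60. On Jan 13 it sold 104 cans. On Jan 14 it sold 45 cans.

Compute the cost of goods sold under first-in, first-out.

Jan 5, 322 sold [FIFO — oldest first]: 170 @ $25.05 + 152 @ $25.25 = $8,096.50
Jan 11, 253 sold [FIFO — oldest first]: 118 @ $25.25 + 135 @ $26.90 = $6,611.00
Jan 13, 104 sold [FIFO — oldest first]: 70 @ $26.90 + 34 @ $21.50 = $2,614.00
Jan 14, 45 sold [FIFO — oldest first]: 45 @ $21.50 = $967.50
Total COGS = $8,096.50 + $6,611.00 + $2,614.00 + $967.50 = $18,289.00
Ending inventory: 2 @ $21.50 + 64 @ $25.60 = $1,681.40
Check: goods available $19,970.40 = COGS $18,289.00 + ending $1,681.40

COGS = $18,289.00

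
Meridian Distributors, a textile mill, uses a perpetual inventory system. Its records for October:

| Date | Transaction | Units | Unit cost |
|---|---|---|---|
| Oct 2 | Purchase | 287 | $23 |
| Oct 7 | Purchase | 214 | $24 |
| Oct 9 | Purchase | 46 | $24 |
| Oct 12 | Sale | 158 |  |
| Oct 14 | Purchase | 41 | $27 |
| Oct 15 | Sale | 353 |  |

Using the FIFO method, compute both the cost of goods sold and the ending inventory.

COGS = $11,977; ending inventory = $1,971

Oct 12, 158 sold [FIFO — oldest first]: 158 @ $23 = $3,634
Oct 15, 353 sold [FIFO — oldest first]: 129 @ $23 + 214 @ $24 + 10 @ $24 = $8,343
Total COGS = $3,634 + $8,343 = $11,977
Ending inventory: 36 @ $24 + 41 @ $27 = $1,971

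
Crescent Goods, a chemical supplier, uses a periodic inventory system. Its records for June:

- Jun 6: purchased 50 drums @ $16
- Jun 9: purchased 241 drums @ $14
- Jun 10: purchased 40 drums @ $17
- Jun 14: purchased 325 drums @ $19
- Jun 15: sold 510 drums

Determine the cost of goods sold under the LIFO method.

COGS = $8,885

Jun 15, 510 sold [LIFO — newest first]: 325 @ $19 + 40 @ $17 + 145 @ $14 = $8,885
Ending inventory: 50 @ $16 + 96 @ $14 = $2,144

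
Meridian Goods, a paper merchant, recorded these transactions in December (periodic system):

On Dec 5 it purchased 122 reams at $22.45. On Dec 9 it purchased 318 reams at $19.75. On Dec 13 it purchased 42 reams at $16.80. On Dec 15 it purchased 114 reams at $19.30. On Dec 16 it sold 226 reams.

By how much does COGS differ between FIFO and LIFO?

$504.60

FIFO COGS: 122 @ $22.45 + 104 @ $19.75 = $4,792.90
LIFO COGS: 114 @ $19.30 + 42 @ $16.80 + 70 @ $19.75 = $4,288.30
Difference = |$4,792.90 − $4,288.30| = $504.60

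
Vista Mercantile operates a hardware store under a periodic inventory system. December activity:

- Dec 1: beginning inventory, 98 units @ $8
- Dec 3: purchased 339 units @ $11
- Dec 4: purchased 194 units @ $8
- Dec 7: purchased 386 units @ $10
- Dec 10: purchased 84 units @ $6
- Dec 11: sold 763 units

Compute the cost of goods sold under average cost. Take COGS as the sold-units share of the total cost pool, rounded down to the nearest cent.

Dec 11, sell 763: 763/1101 × $10,429.00 → $7,227.36
Ending inventory (cost pool remaining) = $3,201.64
Check: goods available $10,429.00 = COGS $7,227.36 + ending $3,201.64

COGS = $7,227.36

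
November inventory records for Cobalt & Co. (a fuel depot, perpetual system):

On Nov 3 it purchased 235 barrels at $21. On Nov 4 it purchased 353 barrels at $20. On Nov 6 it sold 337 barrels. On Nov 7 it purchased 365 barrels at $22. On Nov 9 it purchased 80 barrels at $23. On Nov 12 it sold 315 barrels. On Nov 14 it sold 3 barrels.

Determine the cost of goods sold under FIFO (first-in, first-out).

COGS = $13,469

Nov 6, 337 sold [FIFO — oldest first]: 235 @ $21 + 102 @ $20 = $6,975
Nov 12, 315 sold [FIFO — oldest first]: 251 @ $20 + 64 @ $22 = $6,428
Nov 14, 3 sold [FIFO — oldest first]: 3 @ $22 = $66
Total COGS = $6,975 + $6,428 + $66 = $13,469
Ending inventory: 298 @ $22 + 80 @ $23 = $8,396
Check: goods available $21,865 = COGS $13,469 + ending $8,396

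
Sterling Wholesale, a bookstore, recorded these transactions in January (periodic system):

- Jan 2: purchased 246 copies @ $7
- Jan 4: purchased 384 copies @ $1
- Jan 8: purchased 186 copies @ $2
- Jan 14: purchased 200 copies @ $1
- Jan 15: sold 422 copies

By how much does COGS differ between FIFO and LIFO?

FIFO COGS: 246 @ $7 + 176 @ $1 = $1,898
LIFO COGS: 200 @ $1 + 186 @ $2 + 36 @ $1 = $608
Difference = |$1,898 − $608| = $1,290

$1,290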